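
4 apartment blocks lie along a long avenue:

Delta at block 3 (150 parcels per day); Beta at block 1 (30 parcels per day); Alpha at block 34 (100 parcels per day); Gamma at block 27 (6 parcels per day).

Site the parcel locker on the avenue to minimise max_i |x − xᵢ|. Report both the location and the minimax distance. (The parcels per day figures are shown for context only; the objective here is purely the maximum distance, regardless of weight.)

location 17.5, max distance 16.5

The 1-center on a line is the midpoint of the two extreme points: leftmost at 1, rightmost at 34.
Optimal location = (1 + 34)/2 = 17.5; maximum distance = (34 − 1)/2 = 16.5.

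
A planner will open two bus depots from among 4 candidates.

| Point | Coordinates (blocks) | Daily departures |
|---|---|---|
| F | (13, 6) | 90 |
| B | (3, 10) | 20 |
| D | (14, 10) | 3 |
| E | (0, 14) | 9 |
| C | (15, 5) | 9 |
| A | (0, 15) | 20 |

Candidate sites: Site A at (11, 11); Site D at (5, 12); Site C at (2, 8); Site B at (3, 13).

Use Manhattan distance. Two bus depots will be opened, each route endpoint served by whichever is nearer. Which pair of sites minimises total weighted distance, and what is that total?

{Site A, Site B}, total 928

Evaluate every pair (each demand assigned to the nearer of the two):
  {Site A, Site B}: total = 928
  {Site A, Site D}: total = 1035
  {Site A, Site C}: total = 1044
  {Site C, Site B}: total = 1552
  {Site D, Site C}: total = 1630
  {Site D, Site B}: total = 1642
Best pair: {Site A, Site B} with total 928.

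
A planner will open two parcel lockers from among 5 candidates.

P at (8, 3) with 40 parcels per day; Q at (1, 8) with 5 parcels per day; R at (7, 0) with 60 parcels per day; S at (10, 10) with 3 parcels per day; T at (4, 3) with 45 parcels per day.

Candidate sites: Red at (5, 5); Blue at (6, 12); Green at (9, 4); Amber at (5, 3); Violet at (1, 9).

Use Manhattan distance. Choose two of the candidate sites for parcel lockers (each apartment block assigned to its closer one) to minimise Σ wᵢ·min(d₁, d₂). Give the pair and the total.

Evaluate every pair (each demand assigned to the nearer of the two):
  {Green, Amber}: total = 491
  {Amber, Violet}: total = 500
  {Blue, Amber}: total = 528
  {Red, Amber}: total = 530
  {Red, Green}: total = 631
  {Green, Violet}: total = 736
  {Blue, Green}: total = 773
  {Red, Violet}: total = 790
  {Red, Blue}: total = 808
  {Blue, Violet}: total = 1648
Best pair: {Green, Amber} with total 491.

{Green, Amber}, total 491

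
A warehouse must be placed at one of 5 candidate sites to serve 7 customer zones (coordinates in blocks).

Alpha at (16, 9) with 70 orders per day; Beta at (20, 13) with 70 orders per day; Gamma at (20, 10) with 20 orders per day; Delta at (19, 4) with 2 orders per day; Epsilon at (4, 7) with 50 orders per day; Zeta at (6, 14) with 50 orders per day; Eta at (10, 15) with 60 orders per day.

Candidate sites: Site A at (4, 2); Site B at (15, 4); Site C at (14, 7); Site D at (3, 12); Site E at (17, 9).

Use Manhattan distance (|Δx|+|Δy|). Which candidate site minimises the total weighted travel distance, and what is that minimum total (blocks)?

Total weighted distance at each candidate:
  Site A (4, 2): total = 5824
  Site B (15, 4): total = 4238
  Site C (14, 7): total = 3286
  Site D (3, 12): total = 3958
  Site E (17, 9): total = 2984
Minimum is at Site E with total 2984 blocks.

Site E, total 2984 blocks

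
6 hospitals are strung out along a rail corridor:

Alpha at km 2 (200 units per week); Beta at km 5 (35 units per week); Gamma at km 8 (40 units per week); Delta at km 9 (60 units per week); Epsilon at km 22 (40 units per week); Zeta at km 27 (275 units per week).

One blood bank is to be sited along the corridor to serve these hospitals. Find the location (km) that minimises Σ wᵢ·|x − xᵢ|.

x = 9

For a sum of weighted absolute distances on a line, the optimum is the weighted median (not the mean). Total weight W = 650; half-weight = 325.
Sort by position and accumulate weight:
  km 2 (Alpha, w=200) → cum 200
  km 5 (Beta, w=35) → cum 235
  km 8 (Gamma, w=40) → cum 275
  km 9 (Delta, w=60) → cum 335  ≥ 325 → median here
  km 22 (Epsilon, w=40) → cum 375
  km 27 (Zeta, w=275) → cum 650
Optimal location: km 9.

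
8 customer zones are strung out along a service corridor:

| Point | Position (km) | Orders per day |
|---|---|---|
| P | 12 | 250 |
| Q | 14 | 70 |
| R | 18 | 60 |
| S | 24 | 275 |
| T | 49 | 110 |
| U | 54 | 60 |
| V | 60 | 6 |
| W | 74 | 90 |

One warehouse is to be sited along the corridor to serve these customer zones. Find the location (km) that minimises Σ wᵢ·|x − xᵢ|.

For a sum of weighted absolute distances on a line, the optimum is the weighted median (not the mean). Total weight W = 921; half-weight = 460.5.
Sort by position and accumulate weight:
  km 12 (P, w=250) → cum 250
  km 14 (Q, w=70) → cum 320
  km 18 (R, w=60) → cum 380
  km 24 (S, w=275) → cum 655  ≥ 460.5 → median here
  km 49 (T, w=110) → cum 765
  km 54 (U, w=60) → cum 825
  km 60 (V, w=6) → cum 831
  km 74 (W, w=90) → cum 921
Optimal location: km 24.

x = 24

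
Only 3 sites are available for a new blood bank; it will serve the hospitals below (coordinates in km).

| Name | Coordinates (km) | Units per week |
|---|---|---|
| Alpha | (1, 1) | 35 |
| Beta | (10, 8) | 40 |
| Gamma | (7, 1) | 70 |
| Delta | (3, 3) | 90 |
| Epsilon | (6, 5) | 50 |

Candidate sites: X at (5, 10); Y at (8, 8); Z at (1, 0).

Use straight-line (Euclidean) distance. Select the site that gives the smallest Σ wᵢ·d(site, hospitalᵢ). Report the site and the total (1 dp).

Total weighted distance at each candidate:
  X (5, 10): total = 2115.6
  Y (8, 8): total = 1738.1
  Z (1, 0): total = 1620.5
Minimum is at Z with total 1620.5 km.

Z, total 1620.5 km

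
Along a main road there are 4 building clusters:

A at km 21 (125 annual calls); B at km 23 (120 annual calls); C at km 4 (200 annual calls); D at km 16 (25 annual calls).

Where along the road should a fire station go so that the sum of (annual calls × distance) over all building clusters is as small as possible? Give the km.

For a sum of weighted absolute distances on a line, the optimum is the weighted median (not the mean). Total weight W = 470; half-weight = 235.
Sort by position and accumulate weight:
  km 4 (C, w=200) → cum 200
  km 16 (D, w=25) → cum 225
  km 21 (A, w=125) → cum 350  ≥ 235 → median here
  km 23 (B, w=120) → cum 470
Optimal location: km 21.

x = 21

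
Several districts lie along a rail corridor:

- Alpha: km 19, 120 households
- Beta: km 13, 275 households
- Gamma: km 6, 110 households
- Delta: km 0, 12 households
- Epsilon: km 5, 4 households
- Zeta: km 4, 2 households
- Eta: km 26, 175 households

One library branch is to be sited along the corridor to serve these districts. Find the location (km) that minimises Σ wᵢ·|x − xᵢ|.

x = 13

For a sum of weighted absolute distances on a line, the optimum is the weighted median (not the mean). Total weight W = 698; half-weight = 349.
Sort by position and accumulate weight:
  km 0 (Delta, w=12) → cum 12
  km 4 (Zeta, w=2) → cum 14
  km 5 (Epsilon, w=4) → cum 18
  km 6 (Gamma, w=110) → cum 128
  km 13 (Beta, w=275) → cum 403  ≥ 349 → median here
  km 19 (Alpha, w=120) → cum 523
  km 26 (Eta, w=175) → cum 698
Optimal location: km 13.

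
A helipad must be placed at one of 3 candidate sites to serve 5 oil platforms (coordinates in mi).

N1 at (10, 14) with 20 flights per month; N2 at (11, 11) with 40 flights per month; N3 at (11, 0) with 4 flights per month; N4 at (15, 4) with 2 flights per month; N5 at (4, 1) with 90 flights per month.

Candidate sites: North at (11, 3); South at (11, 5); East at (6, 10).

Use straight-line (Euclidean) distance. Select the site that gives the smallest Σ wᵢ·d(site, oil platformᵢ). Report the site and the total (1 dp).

South, total 1175.0 mi

Total weighted distance at each candidate:
  North (11, 3): total = 1216.4
  South (11, 5): total = 1175.0
  East (6, 10): total = 1213.2
Minimum is at South with total 1175.0 mi.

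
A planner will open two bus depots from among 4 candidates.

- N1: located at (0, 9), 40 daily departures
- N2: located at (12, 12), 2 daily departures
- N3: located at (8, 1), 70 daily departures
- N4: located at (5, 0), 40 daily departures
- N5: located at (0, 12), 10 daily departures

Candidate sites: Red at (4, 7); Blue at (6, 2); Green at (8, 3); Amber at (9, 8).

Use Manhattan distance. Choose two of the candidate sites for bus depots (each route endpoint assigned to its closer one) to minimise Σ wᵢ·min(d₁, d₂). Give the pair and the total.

Evaluate every pair (each demand assigned to the nearer of the two):
  {Red, Blue}: total = 686
  {Red, Green}: total = 736
  {Blue, Amber}: total = 874
  {Green, Amber}: total = 924
  {Blue, Green}: total = 966
  {Red, Amber}: total = 1224
Best pair: {Red, Blue} with total 686.

{Red, Blue}, total 686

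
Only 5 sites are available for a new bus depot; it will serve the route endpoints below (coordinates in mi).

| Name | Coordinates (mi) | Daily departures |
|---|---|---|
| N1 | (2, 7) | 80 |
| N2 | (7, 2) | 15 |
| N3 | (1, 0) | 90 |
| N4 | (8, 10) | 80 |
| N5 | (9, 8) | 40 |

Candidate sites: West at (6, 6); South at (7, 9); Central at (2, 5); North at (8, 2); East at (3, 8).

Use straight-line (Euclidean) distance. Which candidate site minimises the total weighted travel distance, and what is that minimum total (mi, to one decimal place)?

Total weighted distance at each candidate:
  West (6, 6): total = 1596.6
  South (7, 9): total = 1711.9
  Central (2, 5): total = 1635.8
  North (8, 2): total = 2178.3
  East (3, 8): total = 1634.3
Minimum is at West with total 1596.6 mi.

West, total 1596.6 mi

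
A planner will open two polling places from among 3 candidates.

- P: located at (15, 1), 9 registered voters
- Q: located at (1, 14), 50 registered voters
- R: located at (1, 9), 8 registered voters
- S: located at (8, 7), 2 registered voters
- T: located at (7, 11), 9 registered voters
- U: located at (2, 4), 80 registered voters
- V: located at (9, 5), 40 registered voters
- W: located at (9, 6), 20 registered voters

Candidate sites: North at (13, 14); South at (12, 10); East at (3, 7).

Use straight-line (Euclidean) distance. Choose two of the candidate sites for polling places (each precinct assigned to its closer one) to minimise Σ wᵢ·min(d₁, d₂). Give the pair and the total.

Evaluate every pair (each demand assigned to the nearer of the two):
  {South, East}: total = 1114.1
  {North, East}: total = 1193.5
  {North, South}: total = 2081.1
Best pair: {South, East} with total 1114.1.

{South, East}, total 1114.1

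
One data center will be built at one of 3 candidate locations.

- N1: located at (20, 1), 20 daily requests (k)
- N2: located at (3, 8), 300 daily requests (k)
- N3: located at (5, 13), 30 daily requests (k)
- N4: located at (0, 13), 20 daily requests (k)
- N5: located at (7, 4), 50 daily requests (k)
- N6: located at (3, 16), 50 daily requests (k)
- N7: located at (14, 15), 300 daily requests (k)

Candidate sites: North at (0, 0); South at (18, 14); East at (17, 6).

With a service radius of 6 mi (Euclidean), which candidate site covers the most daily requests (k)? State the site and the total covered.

South, covering 300

Coverage radius r = 6 mi; a point is covered iff (Δx)²+(Δy)² ≤ 6² = 36.
  North (0, 0): covers {none} → 0
  South (18, 14): covers {N7} → 300
  East (17, 6): covers {N1} → 20
Maximum coverage at South: 300 daily requests (k).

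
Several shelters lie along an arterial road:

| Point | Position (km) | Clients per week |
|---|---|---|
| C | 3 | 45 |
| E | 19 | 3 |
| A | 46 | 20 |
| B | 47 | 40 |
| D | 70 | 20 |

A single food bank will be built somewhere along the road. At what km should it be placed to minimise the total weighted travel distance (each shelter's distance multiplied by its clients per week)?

For a sum of weighted absolute distances on a line, the optimum is the weighted median (not the mean). Total weight W = 128; half-weight = 64.
Sort by position and accumulate weight:
  km 3 (C, w=45) → cum 45
  km 19 (E, w=3) → cum 48
  km 46 (A, w=20) → cum 68  ≥ 64 → median here
  km 47 (B, w=40) → cum 108
  km 70 (D, w=20) → cum 128
Optimal location: km 46.

x = 46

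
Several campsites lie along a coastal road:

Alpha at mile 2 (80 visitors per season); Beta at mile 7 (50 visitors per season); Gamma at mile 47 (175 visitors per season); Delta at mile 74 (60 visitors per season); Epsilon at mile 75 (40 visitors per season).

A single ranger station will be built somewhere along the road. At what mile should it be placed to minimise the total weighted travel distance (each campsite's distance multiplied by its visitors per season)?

For a sum of weighted absolute distances on a line, the optimum is the weighted median (not the mean). Total weight W = 405; half-weight = 202.5.
Sort by position and accumulate weight:
  mile 2 (Alpha, w=80) → cum 80
  mile 7 (Beta, w=50) → cum 130
  mile 47 (Gamma, w=175) → cum 305  ≥ 202.5 → median here
  mile 74 (Delta, w=60) → cum 365
  mile 75 (Epsilon, w=40) → cum 405
Optimal location: mile 47.

x = 47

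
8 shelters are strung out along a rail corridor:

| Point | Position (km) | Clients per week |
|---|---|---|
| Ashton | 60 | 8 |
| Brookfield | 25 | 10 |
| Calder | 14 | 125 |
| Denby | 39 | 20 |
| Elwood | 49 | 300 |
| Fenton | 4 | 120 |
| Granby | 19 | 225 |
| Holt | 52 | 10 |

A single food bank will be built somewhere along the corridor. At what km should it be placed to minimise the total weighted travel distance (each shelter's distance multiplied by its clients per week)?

x = 19

For a sum of weighted absolute distances on a line, the optimum is the weighted median (not the mean). Total weight W = 818; half-weight = 409.
Sort by position and accumulate weight:
  km 4 (Fenton, w=120) → cum 120
  km 14 (Calder, w=125) → cum 245
  km 19 (Granby, w=225) → cum 470  ≥ 409 → median here
  km 25 (Brookfield, w=10) → cum 480
  km 39 (Denby, w=20) → cum 500
  km 49 (Elwood, w=300) → cum 800
  km 52 (Holt, w=10) → cum 810
  km 60 (Ashton, w=8) → cum 818
Optimal location: km 19.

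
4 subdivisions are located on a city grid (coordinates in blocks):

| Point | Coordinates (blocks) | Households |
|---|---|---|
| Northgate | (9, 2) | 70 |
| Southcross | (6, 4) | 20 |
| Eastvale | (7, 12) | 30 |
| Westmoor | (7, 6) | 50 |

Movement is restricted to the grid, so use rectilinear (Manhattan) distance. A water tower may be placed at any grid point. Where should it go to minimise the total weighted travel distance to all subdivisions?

Manhattan distance separates: Σwᵢ(|x−xᵢ|+|y−yᵢ|) = Σwᵢ|x−xᵢ| + Σwᵢ|y−yᵢ|, so x and y are optimised independently as 1-D weighted medians.
Total weight W = 170; half = 85.
x-coordinate, sorted with cumulative weight:
  x=6 (Southcross, w=20) cum 20
  x=7 (Eastvale, w=30) cum 50
  x=7 (Westmoor, w=50) cum 100  ← median
  x=9 (Northgate, w=70) cum 170
⇒ x* = 7
y-coordinate, sorted with cumulative weight:
  y=2 (Northgate, w=70) cum 70
  y=4 (Southcross, w=20) cum 90  ← median
  y=6 (Westmoor, w=50) cum 140
  y=12 (Eastvale, w=30) cum 170
⇒ y* = 4

(7, 4)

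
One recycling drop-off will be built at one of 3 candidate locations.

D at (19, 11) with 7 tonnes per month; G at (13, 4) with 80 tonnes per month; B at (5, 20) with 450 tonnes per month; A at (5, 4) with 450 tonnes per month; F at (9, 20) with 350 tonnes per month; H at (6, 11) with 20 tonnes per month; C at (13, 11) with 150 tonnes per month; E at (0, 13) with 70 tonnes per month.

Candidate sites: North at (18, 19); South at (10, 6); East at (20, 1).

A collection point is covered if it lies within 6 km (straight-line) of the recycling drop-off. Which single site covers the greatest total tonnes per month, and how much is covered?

South, covering 680

Coverage radius r = 6 km; a point is covered iff (Δx)²+(Δy)² ≤ 6² = 36.
  North (18, 19): covers {none} → 0
  South (10, 6): covers {G, A, C} → 680
  East (20, 1): covers {none} → 0
Maximum coverage at South: 680 tonnes per month.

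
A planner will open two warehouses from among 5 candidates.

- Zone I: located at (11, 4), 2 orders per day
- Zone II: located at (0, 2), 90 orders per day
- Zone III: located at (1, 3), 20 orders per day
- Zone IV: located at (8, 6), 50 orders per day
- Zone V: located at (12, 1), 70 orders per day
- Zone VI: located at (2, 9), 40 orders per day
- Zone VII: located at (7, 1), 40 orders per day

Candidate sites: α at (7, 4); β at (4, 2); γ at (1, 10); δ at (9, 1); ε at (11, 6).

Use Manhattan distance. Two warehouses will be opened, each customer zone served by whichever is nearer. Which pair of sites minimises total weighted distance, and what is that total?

Evaluate every pair (each demand assigned to the nearer of the two):
  {β, δ}: total = 1400
  {β, ε}: total = 1534
  {γ, δ}: total = 1630
  {α, β}: total = 1638
  {β, γ}: total = 1728
  {α, δ}: total = 1798
  {α, γ}: total = 1868
  {γ, ε}: total = 1964
  {δ, ε}: total = 2024
  {α, ε}: total = 2044
Best pair: {β, δ} with total 1400.

{β, δ}, total 1400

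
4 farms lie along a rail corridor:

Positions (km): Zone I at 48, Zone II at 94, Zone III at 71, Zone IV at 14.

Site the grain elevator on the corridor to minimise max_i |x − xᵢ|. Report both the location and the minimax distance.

The 1-center on a line is the midpoint of the two extreme points: leftmost at 14, rightmost at 94.
Optimal location = (14 + 94)/2 = 54; maximum distance = (94 − 14)/2 = 40.

location 54, max distance 40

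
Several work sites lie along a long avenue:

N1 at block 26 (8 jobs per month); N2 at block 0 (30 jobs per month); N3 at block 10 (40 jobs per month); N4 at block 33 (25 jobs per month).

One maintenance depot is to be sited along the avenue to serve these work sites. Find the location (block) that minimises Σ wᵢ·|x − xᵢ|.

For a sum of weighted absolute distances on a line, the optimum is the weighted median (not the mean). Total weight W = 103; half-weight = 51.5.
Sort by position and accumulate weight:
  block 0 (N2, w=30) → cum 30
  block 10 (N3, w=40) → cum 70  ≥ 51.5 → median here
  block 26 (N1, w=8) → cum 78
  block 33 (N4, w=25) → cum 103
Optimal location: block 10.

x = 10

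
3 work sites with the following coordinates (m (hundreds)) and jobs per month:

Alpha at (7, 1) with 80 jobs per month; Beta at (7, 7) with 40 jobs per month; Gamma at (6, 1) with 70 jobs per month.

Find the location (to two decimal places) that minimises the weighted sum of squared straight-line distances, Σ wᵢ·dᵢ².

The minimiser of Σwᵢ‖p−pᵢ‖² is the weighted centroid p* = (Σwᵢpᵢ)/(Σwᵢ).
Σwᵢ = 190.
Σwᵢxᵢ = 80·7 + 40·7 + 70·6 = 1260.
Σwᵢyᵢ = 80·1 + 40·7 + 70·1 = 430.
x* = 1260/190 = 6.63, y* = 430/190 = 2.26.

(6.63, 2.26)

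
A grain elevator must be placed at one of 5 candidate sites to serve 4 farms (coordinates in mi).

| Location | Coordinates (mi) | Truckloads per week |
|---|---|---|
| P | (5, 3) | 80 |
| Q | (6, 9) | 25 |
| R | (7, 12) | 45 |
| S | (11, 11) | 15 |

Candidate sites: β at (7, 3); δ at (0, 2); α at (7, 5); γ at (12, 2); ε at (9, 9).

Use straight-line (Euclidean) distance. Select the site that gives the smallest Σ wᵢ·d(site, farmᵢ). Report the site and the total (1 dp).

Total weighted distance at each candidate:
  β (7, 3): total = 851.2
  δ (0, 2): total = 1400.9
  α (7, 5): total = 752.5
  γ (12, 2): total = 1435.1
  ε (9, 9): total = 856.6
Minimum is at α with total 752.5 mi.

α, total 752.5 mi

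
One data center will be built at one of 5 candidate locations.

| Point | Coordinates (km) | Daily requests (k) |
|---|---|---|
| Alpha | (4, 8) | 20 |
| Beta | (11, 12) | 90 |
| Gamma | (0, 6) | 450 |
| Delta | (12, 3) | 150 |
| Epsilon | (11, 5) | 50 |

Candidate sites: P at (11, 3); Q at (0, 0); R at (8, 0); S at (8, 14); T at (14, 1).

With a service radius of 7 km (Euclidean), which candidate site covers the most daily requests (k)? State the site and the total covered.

Q, covering 450

Coverage radius r = 7 km; a point is covered iff (Δx)²+(Δy)² ≤ 7² = 49.
  P (11, 3): covers {Delta, Epsilon} → 200
  Q (0, 0): covers {Gamma} → 450
  R (8, 0): covers {Delta, Epsilon} → 200
  S (8, 14): covers {Beta} → 90
  T (14, 1): covers {Delta, Epsilon} → 200
Maximum coverage at Q: 450 daily requests (k).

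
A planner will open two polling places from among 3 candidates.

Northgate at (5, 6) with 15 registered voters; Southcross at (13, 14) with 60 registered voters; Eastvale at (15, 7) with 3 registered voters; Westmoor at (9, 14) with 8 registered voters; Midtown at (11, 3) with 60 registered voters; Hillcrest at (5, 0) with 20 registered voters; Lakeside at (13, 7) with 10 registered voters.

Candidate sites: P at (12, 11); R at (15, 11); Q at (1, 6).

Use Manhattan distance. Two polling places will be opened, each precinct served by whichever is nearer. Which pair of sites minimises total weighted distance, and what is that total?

{P, Q}, total 1159

Evaluate every pair (each demand assigned to the nearer of the two):
  {P, Q}: total = 1159
  {R, Q}: total = 1424
  {P, R}: total = 1430
Best pair: {P, Q} with total 1159.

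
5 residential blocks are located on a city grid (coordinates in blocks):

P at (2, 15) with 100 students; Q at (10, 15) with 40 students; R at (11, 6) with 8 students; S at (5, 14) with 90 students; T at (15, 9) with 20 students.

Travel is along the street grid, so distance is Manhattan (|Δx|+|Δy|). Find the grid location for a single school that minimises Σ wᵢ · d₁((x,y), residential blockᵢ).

(5, 15)

Manhattan distance separates: Σwᵢ(|x−xᵢ|+|y−yᵢ|) = Σwᵢ|x−xᵢ| + Σwᵢ|y−yᵢ|, so x and y are optimised independently as 1-D weighted medians.
Total weight W = 258; half = 129.
x-coordinate, sorted with cumulative weight:
  x=2 (P, w=100) cum 100
  x=5 (S, w=90) cum 190  ← median
  x=10 (Q, w=40) cum 230
  x=11 (R, w=8) cum 238
  x=15 (T, w=20) cum 258
⇒ x* = 5
y-coordinate, sorted with cumulative weight:
  y=6 (R, w=8) cum 8
  y=9 (T, w=20) cum 28
  y=14 (S, w=90) cum 118
  y=15 (P, w=100) cum 218  ← median
  y=15 (Q, w=40) cum 258
⇒ y* = 15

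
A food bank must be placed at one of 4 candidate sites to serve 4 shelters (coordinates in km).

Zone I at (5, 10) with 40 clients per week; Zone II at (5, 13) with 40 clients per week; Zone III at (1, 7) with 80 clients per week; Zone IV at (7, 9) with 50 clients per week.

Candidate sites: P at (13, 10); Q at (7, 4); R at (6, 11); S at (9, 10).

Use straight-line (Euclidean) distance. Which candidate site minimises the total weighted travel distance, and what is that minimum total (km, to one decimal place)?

R, total 770.1 km

Total weighted distance at each candidate:
  P (13, 10): total = 1955.4
  Q (7, 4): total = 1408.4
  R (6, 11): total = 770.1
  S (9, 10): total = 1155.3
Minimum is at R with total 770.1 km.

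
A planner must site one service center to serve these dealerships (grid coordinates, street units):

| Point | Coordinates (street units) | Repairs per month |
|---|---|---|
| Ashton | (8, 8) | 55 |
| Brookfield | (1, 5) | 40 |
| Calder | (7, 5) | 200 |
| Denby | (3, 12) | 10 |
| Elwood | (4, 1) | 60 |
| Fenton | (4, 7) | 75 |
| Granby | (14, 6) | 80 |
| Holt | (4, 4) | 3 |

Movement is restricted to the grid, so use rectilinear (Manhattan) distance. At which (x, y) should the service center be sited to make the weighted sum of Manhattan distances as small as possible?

(7, 5)

Manhattan distance separates: Σwᵢ(|x−xᵢ|+|y−yᵢ|) = Σwᵢ|x−xᵢ| + Σwᵢ|y−yᵢ|, so x and y are optimised independently as 1-D weighted medians.
Total weight W = 523; half = 261.5.
x-coordinate, sorted with cumulative weight:
  x=1 (Brookfield, w=40) cum 40
  x=3 (Denby, w=10) cum 50
  x=4 (Elwood, w=60) cum 110
  x=4 (Fenton, w=75) cum 185
  x=4 (Holt, w=3) cum 188
  x=7 (Calder, w=200) cum 388  ← median
  x=8 (Ashton, w=55) cum 443
  x=14 (Granby, w=80) cum 523
⇒ x* = 7
y-coordinate, sorted with cumulative weight:
  y=1 (Elwood, w=60) cum 60
  y=4 (Holt, w=3) cum 63
  y=5 (Brookfield, w=40) cum 103
  y=5 (Calder, w=200) cum 303  ← median
  y=6 (Granby, w=80) cum 383
  y=7 (Fenton, w=75) cum 458
  y=8 (Ashton, w=55) cum 513
  y=12 (Denby, w=10) cum 523
⇒ y* = 5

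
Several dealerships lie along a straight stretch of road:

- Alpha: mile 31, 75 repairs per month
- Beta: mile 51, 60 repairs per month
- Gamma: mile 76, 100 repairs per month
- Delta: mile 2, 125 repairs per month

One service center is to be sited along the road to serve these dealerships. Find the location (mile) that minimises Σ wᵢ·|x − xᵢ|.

For a sum of weighted absolute distances on a line, the optimum is the weighted median (not the mean). Total weight W = 360; half-weight = 180.
Sort by position and accumulate weight:
  mile 2 (Delta, w=125) → cum 125
  mile 31 (Alpha, w=75) → cum 200  ≥ 180 → median here
  mile 51 (Beta, w=60) → cum 260
  mile 76 (Gamma, w=100) → cum 360
Optimal location: mile 31.

x = 31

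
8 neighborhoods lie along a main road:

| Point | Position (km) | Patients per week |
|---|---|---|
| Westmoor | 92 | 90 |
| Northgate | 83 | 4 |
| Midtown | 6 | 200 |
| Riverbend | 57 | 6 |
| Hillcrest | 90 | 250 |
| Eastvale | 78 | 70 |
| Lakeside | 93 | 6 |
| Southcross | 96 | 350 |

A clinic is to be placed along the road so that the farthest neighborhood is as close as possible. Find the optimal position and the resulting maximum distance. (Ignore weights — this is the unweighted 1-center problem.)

location 51, max distance 45

The 1-center on a line is the midpoint of the two extreme points: leftmost at 6, rightmost at 96.
Optimal location = (6 + 96)/2 = 51; maximum distance = (96 − 6)/2 = 45.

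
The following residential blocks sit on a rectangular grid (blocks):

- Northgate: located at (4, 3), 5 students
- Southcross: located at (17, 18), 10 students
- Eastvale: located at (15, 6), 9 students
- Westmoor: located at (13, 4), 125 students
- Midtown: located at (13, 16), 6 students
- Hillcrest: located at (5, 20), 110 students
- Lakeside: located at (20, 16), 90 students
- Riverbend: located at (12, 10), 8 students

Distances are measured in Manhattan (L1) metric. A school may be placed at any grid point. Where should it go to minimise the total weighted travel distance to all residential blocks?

(13, 16)

Manhattan distance separates: Σwᵢ(|x−xᵢ|+|y−yᵢ|) = Σwᵢ|x−xᵢ| + Σwᵢ|y−yᵢ|, so x and y are optimised independently as 1-D weighted medians.
Total weight W = 363; half = 181.5.
x-coordinate, sorted with cumulative weight:
  x=4 (Northgate, w=5) cum 5
  x=5 (Hillcrest, w=110) cum 115
  x=12 (Riverbend, w=8) cum 123
  x=13 (Westmoor, w=125) cum 248  ← median
  x=13 (Midtown, w=6) cum 254
  x=15 (Eastvale, w=9) cum 263
  x=17 (Southcross, w=10) cum 273
  x=20 (Lakeside, w=90) cum 363
⇒ x* = 13
y-coordinate, sorted with cumulative weight:
  y=3 (Northgate, w=5) cum 5
  y=4 (Westmoor, w=125) cum 130
  y=6 (Eastvale, w=9) cum 139
  y=10 (Riverbend, w=8) cum 147
  y=16 (Midtown, w=6) cum 153
  y=16 (Lakeside, w=90) cum 243  ← median
  y=18 (Southcross, w=10) cum 253
  y=20 (Hillcrest, w=110) cum 363
⇒ y* = 16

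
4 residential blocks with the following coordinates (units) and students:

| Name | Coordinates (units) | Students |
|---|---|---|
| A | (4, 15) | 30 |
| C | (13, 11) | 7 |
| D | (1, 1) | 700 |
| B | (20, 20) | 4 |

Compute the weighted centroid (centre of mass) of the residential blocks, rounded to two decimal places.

(1.34, 1.76)

The minimiser of Σwᵢ‖p−pᵢ‖² is the weighted centroid p* = (Σwᵢpᵢ)/(Σwᵢ).
Σwᵢ = 741.
Σwᵢxᵢ = 30·4 + 7·13 + 700·1 + 4·20 = 991.
Σwᵢyᵢ = 30·15 + 7·11 + 700·1 + 4·20 = 1307.
x* = 991/741 = 1.34, y* = 1307/741 = 1.76.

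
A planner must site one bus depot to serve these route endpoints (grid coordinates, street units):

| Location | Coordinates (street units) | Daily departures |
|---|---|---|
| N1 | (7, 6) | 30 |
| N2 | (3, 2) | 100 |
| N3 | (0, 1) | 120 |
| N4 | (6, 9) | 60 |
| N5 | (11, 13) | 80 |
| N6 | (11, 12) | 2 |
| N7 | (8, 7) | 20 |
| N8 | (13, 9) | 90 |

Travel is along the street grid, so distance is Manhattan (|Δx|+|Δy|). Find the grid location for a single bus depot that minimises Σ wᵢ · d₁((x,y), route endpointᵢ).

(6, 7)

Manhattan distance separates: Σwᵢ(|x−xᵢ|+|y−yᵢ|) = Σwᵢ|x−xᵢ| + Σwᵢ|y−yᵢ|, so x and y are optimised independently as 1-D weighted medians.
Total weight W = 502; half = 251.
x-coordinate, sorted with cumulative weight:
  x=0 (N3, w=120) cum 120
  x=3 (N2, w=100) cum 220
  x=6 (N4, w=60) cum 280  ← median
  x=7 (N1, w=30) cum 310
  x=8 (N7, w=20) cum 330
  x=11 (N5, w=80) cum 410
  x=11 (N6, w=2) cum 412
  x=13 (N8, w=90) cum 502
⇒ x* = 6
y-coordinate, sorted with cumulative weight:
  y=1 (N3, w=120) cum 120
  y=2 (N2, w=100) cum 220
  y=6 (N1, w=30) cum 250
  y=7 (N7, w=20) cum 270  ← median
  y=9 (N4, w=60) cum 330
  y=9 (N8, w=90) cum 420
  y=12 (N6, w=2) cum 422
  y=13 (N5, w=80) cum 502
⇒ y* = 7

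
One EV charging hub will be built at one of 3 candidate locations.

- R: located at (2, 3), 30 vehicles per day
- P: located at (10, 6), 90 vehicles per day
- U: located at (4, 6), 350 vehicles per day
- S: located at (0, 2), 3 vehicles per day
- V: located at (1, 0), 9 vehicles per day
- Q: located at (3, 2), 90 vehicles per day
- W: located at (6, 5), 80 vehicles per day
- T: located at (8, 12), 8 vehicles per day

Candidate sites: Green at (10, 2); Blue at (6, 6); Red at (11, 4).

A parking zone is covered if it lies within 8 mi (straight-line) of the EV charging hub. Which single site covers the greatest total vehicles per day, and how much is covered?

Blue, covering 660

Coverage radius r = 8 mi; a point is covered iff (Δx)²+(Δy)² ≤ 8² = 64.
  Green (10, 2): covers {P, U, Q, W} → 610
  Blue (6, 6): covers {R, P, U, S, V, Q, W, T} → 660
  Red (11, 4): covers {P, U, W} → 520
Maximum coverage at Blue: 660 vehicles per day.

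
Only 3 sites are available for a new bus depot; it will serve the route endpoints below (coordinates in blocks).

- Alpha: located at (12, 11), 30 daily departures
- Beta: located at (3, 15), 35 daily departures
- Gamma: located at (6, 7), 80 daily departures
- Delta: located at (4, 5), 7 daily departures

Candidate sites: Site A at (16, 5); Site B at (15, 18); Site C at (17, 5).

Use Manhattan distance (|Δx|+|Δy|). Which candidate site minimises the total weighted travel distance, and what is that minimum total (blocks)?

Total weighted distance at each candidate:
  Site A (16, 5): total = 2149
  Site B (15, 18): total = 2593
  Site C (17, 5): total = 2301
Minimum is at Site A with total 2149 blocks.

Site A, total 2149 blocks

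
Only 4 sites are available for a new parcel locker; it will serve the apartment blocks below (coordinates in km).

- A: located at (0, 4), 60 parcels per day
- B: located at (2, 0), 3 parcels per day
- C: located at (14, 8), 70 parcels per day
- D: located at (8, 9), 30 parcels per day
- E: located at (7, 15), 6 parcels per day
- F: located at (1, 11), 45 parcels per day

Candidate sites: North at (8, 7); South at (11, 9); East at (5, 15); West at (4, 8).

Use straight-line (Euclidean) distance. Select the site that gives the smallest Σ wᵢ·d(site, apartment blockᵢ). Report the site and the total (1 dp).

West, total 1424.5 km

Total weighted distance at each candidate:
  North (8, 7): total = 1437.3
  South (11, 9): total = 1576.7
  East (5, 15): total = 2036.8
  West (4, 8): total = 1424.5
Minimum is at West with total 1424.5 km.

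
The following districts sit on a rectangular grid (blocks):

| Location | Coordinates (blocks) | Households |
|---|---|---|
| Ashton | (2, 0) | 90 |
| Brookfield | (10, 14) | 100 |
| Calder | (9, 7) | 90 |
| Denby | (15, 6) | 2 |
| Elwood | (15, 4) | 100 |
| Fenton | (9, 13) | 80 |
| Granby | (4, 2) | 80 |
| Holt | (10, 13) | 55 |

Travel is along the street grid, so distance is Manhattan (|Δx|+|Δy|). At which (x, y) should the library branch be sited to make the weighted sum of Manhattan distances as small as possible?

Manhattan distance separates: Σwᵢ(|x−xᵢ|+|y−yᵢ|) = Σwᵢ|x−xᵢ| + Σwᵢ|y−yᵢ|, so x and y are optimised independently as 1-D weighted medians.
Total weight W = 597; half = 298.5.
x-coordinate, sorted with cumulative weight:
  x=2 (Ashton, w=90) cum 90
  x=4 (Granby, w=80) cum 170
  x=9 (Calder, w=90) cum 260
  x=9 (Fenton, w=80) cum 340  ← median
  x=10 (Brookfield, w=100) cum 440
  x=10 (Holt, w=55) cum 495
  x=15 (Denby, w=2) cum 497
  x=15 (Elwood, w=100) cum 597
⇒ x* = 9
y-coordinate, sorted with cumulative weight:
  y=0 (Ashton, w=90) cum 90
  y=2 (Granby, w=80) cum 170
  y=4 (Elwood, w=100) cum 270
  y=6 (Denby, w=2) cum 272
  y=7 (Calder, w=90) cum 362  ← median
  y=13 (Fenton, w=80) cum 442
  y=13 (Holt, w=55) cum 497
  y=14 (Brookfield, w=100) cum 597
⇒ y* = 7

(9, 7)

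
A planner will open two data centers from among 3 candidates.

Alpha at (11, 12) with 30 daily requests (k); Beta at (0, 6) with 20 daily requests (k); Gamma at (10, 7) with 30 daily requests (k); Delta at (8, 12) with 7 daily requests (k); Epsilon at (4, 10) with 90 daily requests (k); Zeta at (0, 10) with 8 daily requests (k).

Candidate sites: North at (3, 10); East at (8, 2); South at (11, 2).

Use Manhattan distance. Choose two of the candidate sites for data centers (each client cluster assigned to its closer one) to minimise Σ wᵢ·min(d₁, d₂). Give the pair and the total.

{North, South}, total 783

Evaluate every pair (each demand assigned to the nearer of the two):
  {North, South}: total = 783
  {North, East}: total = 813
  {East, South}: total = 1998
Best pair: {North, South} with total 783.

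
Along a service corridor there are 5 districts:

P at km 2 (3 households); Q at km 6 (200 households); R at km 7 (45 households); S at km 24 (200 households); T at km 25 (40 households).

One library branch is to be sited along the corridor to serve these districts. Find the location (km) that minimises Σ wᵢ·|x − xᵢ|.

For a sum of weighted absolute distances on a line, the optimum is the weighted median (not the mean). Total weight W = 488; half-weight = 244.
Sort by position and accumulate weight:
  km 2 (P, w=3) → cum 3
  km 6 (Q, w=200) → cum 203
  km 7 (R, w=45) → cum 248  ≥ 244 → median here
  km 24 (S, w=200) → cum 448
  km 25 (T, w=40) → cum 488
Optimal location: km 7.

x = 7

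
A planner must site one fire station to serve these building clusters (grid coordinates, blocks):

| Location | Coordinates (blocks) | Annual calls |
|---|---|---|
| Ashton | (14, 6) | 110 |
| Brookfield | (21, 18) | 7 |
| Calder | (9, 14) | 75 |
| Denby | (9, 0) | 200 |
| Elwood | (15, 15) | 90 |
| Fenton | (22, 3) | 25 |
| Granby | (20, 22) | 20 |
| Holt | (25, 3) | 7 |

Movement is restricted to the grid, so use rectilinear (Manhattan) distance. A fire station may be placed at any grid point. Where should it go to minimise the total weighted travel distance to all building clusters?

Manhattan distance separates: Σwᵢ(|x−xᵢ|+|y−yᵢ|) = Σwᵢ|x−xᵢ| + Σwᵢ|y−yᵢ|, so x and y are optimised independently as 1-D weighted medians.
Total weight W = 534; half = 267.
x-coordinate, sorted with cumulative weight:
  x=9 (Calder, w=75) cum 75
  x=9 (Denby, w=200) cum 275  ← median
  x=14 (Ashton, w=110) cum 385
  x=15 (Elwood, w=90) cum 475
  x=20 (Granby, w=20) cum 495
  x=21 (Brookfield, w=7) cum 502
  x=22 (Fenton, w=25) cum 527
  x=25 (Holt, w=7) cum 534
⇒ x* = 9
y-coordinate, sorted with cumulative weight:
  y=0 (Denby, w=200) cum 200
  y=3 (Fenton, w=25) cum 225
  y=3 (Holt, w=7) cum 232
  y=6 (Ashton, w=110) cum 342  ← median
  y=14 (Calder, w=75) cum 417
  y=15 (Elwood, w=90) cum 507
  y=18 (Brookfield, w=7) cum 514
  y=22 (Granby, w=20) cum 534
⇒ y* = 6

(9, 6)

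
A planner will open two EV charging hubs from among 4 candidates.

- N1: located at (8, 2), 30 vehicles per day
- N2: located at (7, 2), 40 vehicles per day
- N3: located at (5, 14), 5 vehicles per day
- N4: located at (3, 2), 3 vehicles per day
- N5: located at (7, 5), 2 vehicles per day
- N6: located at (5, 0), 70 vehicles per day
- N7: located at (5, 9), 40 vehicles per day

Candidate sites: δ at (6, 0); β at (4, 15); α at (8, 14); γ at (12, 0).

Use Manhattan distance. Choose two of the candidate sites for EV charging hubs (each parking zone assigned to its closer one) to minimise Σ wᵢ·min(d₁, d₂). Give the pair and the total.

{δ, β}, total 627

Evaluate every pair (each demand assigned to the nearer of the two):
  {δ, β}: total = 627
  {δ, α}: total = 672
  {δ, γ}: total = 812
  {β, γ}: total = 1293
  {α, γ}: total = 1338
  {β, α}: total = 2352
Best pair: {δ, β} with total 627.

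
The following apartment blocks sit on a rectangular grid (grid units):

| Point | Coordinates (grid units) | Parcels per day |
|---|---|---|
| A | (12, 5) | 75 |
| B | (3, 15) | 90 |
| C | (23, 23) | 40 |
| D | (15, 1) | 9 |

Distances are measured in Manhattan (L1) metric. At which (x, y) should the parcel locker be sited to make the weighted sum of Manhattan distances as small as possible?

Manhattan distance separates: Σwᵢ(|x−xᵢ|+|y−yᵢ|) = Σwᵢ|x−xᵢ| + Σwᵢ|y−yᵢ|, so x and y are optimised independently as 1-D weighted medians.
Total weight W = 214; half = 107.
x-coordinate, sorted with cumulative weight:
  x=3 (B, w=90) cum 90
  x=12 (A, w=75) cum 165  ← median
  x=15 (D, w=9) cum 174
  x=23 (C, w=40) cum 214
⇒ x* = 12
y-coordinate, sorted with cumulative weight:
  y=1 (D, w=9) cum 9
  y=5 (A, w=75) cum 84
  y=15 (B, w=90) cum 174  ← median
  y=23 (C, w=40) cum 214
⇒ y* = 15

(12, 15)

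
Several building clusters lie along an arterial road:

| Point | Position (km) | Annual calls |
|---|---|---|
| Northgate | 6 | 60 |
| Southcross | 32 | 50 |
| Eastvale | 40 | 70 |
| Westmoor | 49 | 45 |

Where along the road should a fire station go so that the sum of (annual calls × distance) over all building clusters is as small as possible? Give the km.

x = 40

For a sum of weighted absolute distances on a line, the optimum is the weighted median (not the mean). Total weight W = 225; half-weight = 112.5.
Sort by position and accumulate weight:
  km 6 (Northgate, w=60) → cum 60
  km 32 (Southcross, w=50) → cum 110
  km 40 (Eastvale, w=70) → cum 180  ≥ 112.5 → median here
  km 49 (Westmoor, w=45) → cum 225
Optimal location: km 40.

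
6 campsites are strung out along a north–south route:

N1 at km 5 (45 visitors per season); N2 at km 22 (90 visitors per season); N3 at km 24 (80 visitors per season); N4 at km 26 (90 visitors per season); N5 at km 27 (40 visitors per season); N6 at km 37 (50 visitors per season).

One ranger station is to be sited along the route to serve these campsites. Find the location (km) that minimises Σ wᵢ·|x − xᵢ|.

x = 24

For a sum of weighted absolute distances on a line, the optimum is the weighted median (not the mean). Total weight W = 395; half-weight = 197.5.
Sort by position and accumulate weight:
  km 5 (N1, w=45) → cum 45
  km 22 (N2, w=90) → cum 135
  km 24 (N3, w=80) → cum 215  ≥ 197.5 → median here
  km 26 (N4, w=90) → cum 305
  km 27 (N5, w=40) → cum 345
  km 37 (N6, w=50) → cum 395
Optimal location: km 24.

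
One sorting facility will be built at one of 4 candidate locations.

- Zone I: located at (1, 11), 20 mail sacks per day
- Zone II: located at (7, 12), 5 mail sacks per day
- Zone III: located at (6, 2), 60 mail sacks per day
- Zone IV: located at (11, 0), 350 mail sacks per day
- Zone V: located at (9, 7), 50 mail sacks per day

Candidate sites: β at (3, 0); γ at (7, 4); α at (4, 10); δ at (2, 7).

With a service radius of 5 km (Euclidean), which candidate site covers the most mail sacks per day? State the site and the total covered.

γ, covering 110

Coverage radius r = 5 km; a point is covered iff (Δx)²+(Δy)² ≤ 5² = 25.
  β (3, 0): covers {Zone III} → 60
  γ (7, 4): covers {Zone III, Zone V} → 110
  α (4, 10): covers {Zone I, Zone II} → 25
  δ (2, 7): covers {Zone I} → 20
Maximum coverage at γ: 110 mail sacks per day.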